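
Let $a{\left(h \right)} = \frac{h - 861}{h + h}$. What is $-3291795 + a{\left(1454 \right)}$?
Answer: $- \frac{9572539267}{2908} \approx -3.2918 \cdot 10^{6}$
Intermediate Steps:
$a{\left(h \right)} = \frac{-861 + h}{2 h}$
$-3291795 + a{\left(1454 \right)} = -3291795 + \frac{-861 + 1454}{2 \cdot 1454} = -3291795 + \frac{1}{2} \cdot \frac{1}{1454} \cdot 593 = -3291795 + \frac{593}{2908} = - \frac{9572539267}{2908}$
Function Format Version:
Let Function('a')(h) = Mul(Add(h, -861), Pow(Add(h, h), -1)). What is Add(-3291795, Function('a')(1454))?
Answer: Rational(-9572539267, 2908) ≈ -3.2918e+6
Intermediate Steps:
Function('a')(h) = Mul(Rational(1, 2), Pow(h, -1), Add(-861, h)) (Function('a')(h) = Mul(Add(-861, h), Pow(Mul(2, h), -1)) = Mul(Add(-861, h), Mul(Rational(1, 2), Pow(h, -1))) = Mul(Rational(1, 2), Pow(h, -1), Add(-861, h)))
Add(-3291795, Function('a')(1454)) = Add(-3291795, Mul(Rational(1, 2), Pow(1454, -1), Add(-861, 1454))) = Add(-3291795, Mul(Rational(1, 2), Rational(1, 1454), 593)) = Add(-3291795, Rational(593, 2908)) = Rational(-9572539267, 2908)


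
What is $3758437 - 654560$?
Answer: $3103877$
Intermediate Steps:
$3758437 - 654560 = 3103877$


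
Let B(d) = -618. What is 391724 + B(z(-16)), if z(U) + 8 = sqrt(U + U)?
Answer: 391106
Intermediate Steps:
z(U) = -8 + sqrt(2)*sqrt(U) (z(U) = -8 + sqrt(U + U) = -8 + sqrt(2*U) = -8 + sqrt(2)*sqrt(U))
391724 + B(z(-16)) = 391724 - 618 = 391106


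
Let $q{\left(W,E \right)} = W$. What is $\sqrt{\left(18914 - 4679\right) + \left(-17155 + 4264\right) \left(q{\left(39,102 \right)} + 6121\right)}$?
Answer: $5 i \sqrt{3175773} \approx 8910.3 i$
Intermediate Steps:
$\sqrt{\left(18914 - 4679\right) + \left(-17155 + 4264\right) \left(q{\left(39,102 \right)} + 6121\right)} = \sqrt{\left(18914 - 4679\right) + \left(-17155 + 4264\right) \left(39 + 6121\right)} = \sqrt{\left(18914 - 4679\right) - 79408560} = \sqrt{14235 - 79408560} = \sqrt{-79394325} = 5 i \sqrt{3175773}$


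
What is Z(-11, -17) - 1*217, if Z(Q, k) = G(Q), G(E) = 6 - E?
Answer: -200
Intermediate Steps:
Z(Q, k) = 6 - Q
Z(-11, -17) - 1*217 = (6 - 1*(-11)) - 1*217 = (6 + 11) - 217 = 17 - 217 = -200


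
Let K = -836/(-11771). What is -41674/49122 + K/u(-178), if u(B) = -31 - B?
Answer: -12011499691/14166269019 ≈ -0.84789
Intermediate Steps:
K = 836/11771 (K = -836*(-1/11771) = 836/11771 ≈ 0.071022)
-41674/49122 + K/u(-178) = -41674/49122 + 836/(11771*(-31 - 1*(-178))) = -41674*1/49122 + 836/(11771*(-31 + 178)) = -20837/24561 + (836/11771)/147 = -20837/24561 + (836/11771)*(1/147) = -20837/24561 + 836/1730337 = -12011499691/14166269019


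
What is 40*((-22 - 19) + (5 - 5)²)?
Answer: -1640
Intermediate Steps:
40*((-22 - 19) + (5 - 5)²) = 40*(-41 + 0²) = 40*(-41 + 0) = 40*(-41) = -1640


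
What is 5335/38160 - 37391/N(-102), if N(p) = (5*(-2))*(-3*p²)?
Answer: 661999/33084720 ≈ 0.020009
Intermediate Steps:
N(p) = 30*p² (N(p) = -(-30)*p² = 30*p²)
5335/38160 - 37391/N(-102) = 5335/38160 - 37391/(30*(-102)²) = 5335*(1/38160) - 37391/(30*10404) = 1067/7632 - 37391/312120 = 661999/33084720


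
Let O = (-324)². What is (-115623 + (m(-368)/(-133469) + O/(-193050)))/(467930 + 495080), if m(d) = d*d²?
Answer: -2390947989907/19978340632250 ≈ -0.11968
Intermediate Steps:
m(d) = d³
O = 104976
(-115623 + (m(-368)/(-133469) + O/(-193050)))/(467930 + 495080) = (-115623 + ((-368)³/(-133469) + 104976/(-193050)))/(467930 + 495080) = (-115623 + (-49836032*(-1/133469) + 104976*(-1/193050)))/963010 = (-115623 + (2166784/5803 - 1944/3575))*(1/963010) = (-115623 + 7734971768/20745725)*(1/963010) = -2390947989907/20745725*1/963010 = -2390947989907/19978340632250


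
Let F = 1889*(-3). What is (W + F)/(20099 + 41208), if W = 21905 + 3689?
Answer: 19927/61307 ≈ 0.32504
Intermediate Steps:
F = -5667
W = 25594
(W + F)/(20099 + 41208) = (25594 - 5667)/(20099 + 41208) = 19927/61307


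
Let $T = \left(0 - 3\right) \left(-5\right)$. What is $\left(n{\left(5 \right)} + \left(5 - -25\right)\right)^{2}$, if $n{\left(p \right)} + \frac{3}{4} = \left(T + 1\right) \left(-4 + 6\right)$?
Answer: $\frac{60025}{16} \approx 3751.6$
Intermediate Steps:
$T = 15$ ($T = \left(-3\right) \left(-5\right) = 15$)
$n{\left(p \right)} = \frac{125}{4}$ ($n{\left(p \right)} = - \frac{3}{4} + \left(15 + 1\right) \left(-4 + 6\right) = - \frac{3}{4} + 16 \cdot 2 = - \frac{3}{4} + 32 = \frac{125}{4}$)
$\left(n{\left(5 \right)} + \left(5 - -25\right)\right)^{2} = \left(\frac{125}{4} + \left(5 - -25\right)\right)^{2} = \left(\frac{125}{4} + \left(5 + 25\right)\right)^{2} = \left(\frac{125}{4} + 30\right)^{2} = \left(\frac{245}{4}\right)^{2} = \frac{60025}{16}$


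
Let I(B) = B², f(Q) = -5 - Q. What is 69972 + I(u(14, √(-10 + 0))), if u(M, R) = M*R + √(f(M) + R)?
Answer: 69972 + (√(-19 + I*√10) + 14*I*√10)² ≈ 67606.0 + 35.171*I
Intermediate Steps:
u(M, R) = √(-5 + R - M) + M*R (u(M, R) = M*R + √((-5 - M) + R) = M*R + √(-5 + R - M) = √(-5 + R - M) + M*R)
69972 + I(u(14, √(-10 + 0))) = 69972 + (√(-5 + √(-10 + 0) - 1*14) + 14*√(-10 + 0))² = 69972 + (√(-5 + √(-10) - 14) + 14*√(-10))² = 69972 + (√(-5 + I*√10 - 14) + 14*(I*√10))² = 69972 + (√(-19 + I*√10) + 14*I*√10)²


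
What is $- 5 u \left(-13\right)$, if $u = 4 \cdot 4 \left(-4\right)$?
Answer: $-4160$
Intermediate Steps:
$u = -64$ ($u = 16 \left(-4\right) = -64$)
$- 5 u \left(-13\right) = \left(-5\right) \left(-64\right) \left(-13\right) = 320 \left(-13\right) = -4160$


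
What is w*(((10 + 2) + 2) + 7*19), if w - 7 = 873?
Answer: 129360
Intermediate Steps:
w = 880 (w = 7 + 873 = 880)
w*(((10 + 2) + 2) + 7*19) = 880*(((10 + 2) + 2) + 7*19) = 880*((12 + 2) + 133) = 880*(14 + 133) = 880*147 = 129360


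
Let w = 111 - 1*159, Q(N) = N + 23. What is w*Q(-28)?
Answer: 240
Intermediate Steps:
Q(N) = 23 + N
w = -48 (w = 111 - 159 = -48)
w*Q(-28) = -48*(23 - 28) = -48*(-5) = 240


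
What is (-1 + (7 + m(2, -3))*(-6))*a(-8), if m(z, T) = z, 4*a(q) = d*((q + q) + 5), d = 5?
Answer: 3025/4 ≈ 756.25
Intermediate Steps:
a(q) = 25/4 + 5*q/2 (a(q) = (5*((q + q) + 5))/4 = (5*(2*q + 5))/4 = (5*(5 + 2*q))/4 = (25 + 10*q)/4 = 25/4 + 5*q/2)
(-1 + (7 + m(2, -3))*(-6))*a(-8) = (-1 + (7 + 2)*(-6))*(25/4 + (5/2)*(-8)) = (-1 + 9*(-6))*(25/4 - 20) = (-1 - 54)*(-55/4) = -55*(-55/4) = 3025/4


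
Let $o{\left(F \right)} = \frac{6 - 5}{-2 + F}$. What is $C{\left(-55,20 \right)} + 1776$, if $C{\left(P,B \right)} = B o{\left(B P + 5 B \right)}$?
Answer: $\frac{889766}{501} \approx 1776.0$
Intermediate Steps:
$o{\left(F \right)} = \frac{1}{-2 + F}$ ($o{\left(F \right)} = 1 \frac{1}{-2 + F} = \frac{1}{-2 + F}$)
$C{\left(P,B \right)} = \frac{B}{-2 + 5 B + B P}$ ($C{\left(P,B \right)} = \frac{B}{-2 + \left(B P + 5 B\right)} = \frac{B}{-2 + \left(5 B + B P\right)} = \frac{B}{-2 + 5 B + B P}$)
$C{\left(-55,20 \right)} + 1776 = \frac{20}{-2 + 20 \left(5 - 55\right)} + 1776 = \frac{20}{-2 + 20 \left(-50\right)} + 1776 = \frac{20}{-2 - 1000} + 1776 = \frac{20}{-1002} + 1776 = 20 \left(- \frac{1}{1002}\right) + 1776 = - \frac{10}{501} + 1776 = \frac{889766}{501}$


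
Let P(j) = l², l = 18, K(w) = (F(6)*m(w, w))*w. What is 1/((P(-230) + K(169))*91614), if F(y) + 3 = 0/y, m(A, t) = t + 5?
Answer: -1/8052320916 ≈ -1.2419e-10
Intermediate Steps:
m(A, t) = 5 + t
F(y) = -3 (F(y) = -3 + 0/y = -3 + 0 = -3)
K(w) = w*(-15 - 3*w) (K(w) = (-3*(5 + w))*w = (-15 - 3*w)*w = w*(-15 - 3*w))
P(j) = 324 (P(j) = 18² = 324)
1/((P(-230) + K(169))*91614) = 1/((324 - 3*169*(5 + 169))*91614) = (1/91614)/(324 - 3*169*174) = (1/91614)/(324 - 88218) = (1/91614)/(-87894) = -1/87894*1/91614 = -1/8052320916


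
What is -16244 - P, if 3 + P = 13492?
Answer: -29733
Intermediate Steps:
P = 13489 (P = -3 + 13492 = 13489)
-16244 - P = -16244 - 1*13489 = -16244 - 13489 = -29733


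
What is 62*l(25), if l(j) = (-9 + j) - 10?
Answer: 372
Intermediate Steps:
l(j) = -19 + j
62*l(25) = 62*(-19 + 25) = 62*6 = 372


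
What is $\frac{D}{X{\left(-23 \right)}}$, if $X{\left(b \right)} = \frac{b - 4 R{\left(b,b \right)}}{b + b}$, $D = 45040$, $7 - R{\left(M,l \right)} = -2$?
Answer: $\frac{2071840}{59} \approx 35116.0$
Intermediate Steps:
$R{\left(M,l \right)} = 9$ ($R{\left(M,l \right)} = 7 - -2 = 7 + 2 = 9$)
$X{\left(b \right)} = \frac{-36 + b}{2 b}$ ($X{\left(b \right)} = \frac{b - 36}{b + b} = \frac{b - 36}{2 b} = \left(-36 + b\right) \frac{1}{2 b} = \frac{-36 + b}{2 b}$)
$\frac{D}{X{\left(-23 \right)}} = \frac{45040}{\frac{1}{2} \frac{1}{-23} \left(-36 - 23\right)} = \frac{45040}{\frac{1}{2} \left(- \frac{1}{23}\right) \left(-59\right)} = \frac{45040}{\frac{59}{46}} = 45040 \cdot \frac{46}{59} = \frac{2071840}{59}$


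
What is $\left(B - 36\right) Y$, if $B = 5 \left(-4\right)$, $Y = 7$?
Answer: $-392$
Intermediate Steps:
$B = -20$
$\left(B - 36\right) Y = \left(-20 - 36\right) 7 = \left(-56\right) 7 = -392$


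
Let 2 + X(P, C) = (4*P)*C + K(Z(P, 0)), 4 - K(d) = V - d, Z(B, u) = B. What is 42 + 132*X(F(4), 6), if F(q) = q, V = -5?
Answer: 14166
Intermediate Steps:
K(d) = 9 + d (K(d) = 4 - (-5 - d) = 4 + (5 + d) = 9 + d)
X(P, C) = 7 + P + 4*C*P (X(P, C) = -2 + ((4*P)*C + (9 + P)) = -2 + (4*C*P + (9 + P)) = -2 + (9 + P + 4*C*P) = 7 + P + 4*C*P)
42 + 132*X(F(4), 6) = 42 + 132*(7 + 4 + 4*6*4) = 42 + 132*(7 + 4 + 96) = 42 + 132*107 = 42 + 14124 = 14166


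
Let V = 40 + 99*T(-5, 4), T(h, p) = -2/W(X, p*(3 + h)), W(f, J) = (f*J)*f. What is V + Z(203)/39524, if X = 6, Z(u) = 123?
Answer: 156903/3856 ≈ 40.691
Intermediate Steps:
W(f, J) = J*f² (W(f, J) = (J*f)*f = J*f²)
T(h, p) = -1/(18*p*(3 + h)) (T(h, p) = -2*1/(36*p*(3 + h)) = -1/(18*p*(3 + h)))
V = 651/16 (V = 40 + 99*(-1/18/(4*(3 - 5))) = 40 + 99*(-1/18*¼/(-2)) = 40 + 99*(-1/18*¼*(-½)) = 40 + 99*(1/144) = 40 + 11/16 = 651/16 ≈ 40.688)
V + Z(203)/39524 = 651/16 + 123/39524 = 651/16 + 123*(1/39524) = 651/16 + 3/964 = 156903/3856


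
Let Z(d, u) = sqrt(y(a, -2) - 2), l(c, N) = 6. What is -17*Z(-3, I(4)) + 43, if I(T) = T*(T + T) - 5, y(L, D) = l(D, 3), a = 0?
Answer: 9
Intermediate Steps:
y(L, D) = 6
I(T) = -5 + 2*T**2 (I(T) = T*(2*T) - 5 = 2*T**2 - 5 = -5 + 2*T**2)
Z(d, u) = 2 (Z(d, u) = sqrt(6 - 2) = sqrt(4) = 2)
-17*Z(-3, I(4)) + 43 = -17*2 + 43 = -34 + 43 = 9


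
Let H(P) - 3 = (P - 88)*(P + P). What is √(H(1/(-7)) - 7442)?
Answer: I*√363277/7 ≈ 86.104*I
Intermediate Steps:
H(P) = 3 + 2*P*(-88 + P) (H(P) = 3 + (P - 88)*(P + P) = 3 + (-88 + P)*(2*P) = 3 + 2*P*(-88 + P))
√(H(1/(-7)) - 7442) = √((3 - 176/(-7) + 2*(1/(-7))²) - 7442) = √((3 - 176*(-⅐) + 2*(-⅐)²) - 7442) = √((3 + 176/7 + 2*(1/49)) - 7442) = √((3 + 176/7 + 2/49) - 7442) = √(1381/49 - 7442) = √(-363277/49) = I*√363277/7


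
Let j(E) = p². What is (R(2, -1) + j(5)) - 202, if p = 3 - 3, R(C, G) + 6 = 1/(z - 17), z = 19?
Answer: -415/2 ≈ -207.50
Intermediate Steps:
R(C, G) = -11/2 (R(C, G) = -6 + 1/(19 - 17) = -6 + 1/2 = -6 + ½ = -11/2)
p = 0
j(E) = 0 (j(E) = 0² = 0)
(R(2, -1) + j(5)) - 202 = (-11/2 + 0) - 202 = -11/2 - 202 = -415/2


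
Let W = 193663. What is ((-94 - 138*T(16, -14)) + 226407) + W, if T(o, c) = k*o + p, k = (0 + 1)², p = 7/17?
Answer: 7101090/17 ≈ 4.1771e+5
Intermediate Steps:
p = 7/17 (p = 7*(1/17) = 7/17 ≈ 0.41176)
k = 1 (k = 1² = 1)
T(o, c) = 7/17 + o (T(o, c) = 1*o + 7/17 = o + 7/17 = 7/17 + o)
((-94 - 138*T(16, -14)) + 226407) + W = ((-94 - 138*(7/17 + 16)) + 226407) + 193663 = ((-94 - 138*279/17) + 226407) + 193663 = ((-94 - 38502/17) + 226407) + 193663 = (-40100/17 + 226407) + 193663 = 3808819/17 + 193663 = 7101090/17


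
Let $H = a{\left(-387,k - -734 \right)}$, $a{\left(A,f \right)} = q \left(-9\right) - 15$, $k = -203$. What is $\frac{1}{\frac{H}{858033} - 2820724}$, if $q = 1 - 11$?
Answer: $- \frac{286011}{806758091939} \approx -3.5452 \cdot 10^{-7}$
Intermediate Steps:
$q = -10$
$a{\left(A,f \right)} = 75$ ($a{\left(A,f \right)} = \left(-10\right) \left(-9\right) - 15 = 90 - 15 = 75$)
$H = 75$
$\frac{1}{\frac{H}{858033} - 2820724} = \frac{1}{\frac{75}{858033} - 2820724} = \frac{1}{75 \cdot \frac{1}{858033} - 2820724} = \frac{1}{\frac{25}{286011} - 2820724} = \frac{1}{- \frac{806758091939}{286011}} = - \frac{286011}{806758091939}$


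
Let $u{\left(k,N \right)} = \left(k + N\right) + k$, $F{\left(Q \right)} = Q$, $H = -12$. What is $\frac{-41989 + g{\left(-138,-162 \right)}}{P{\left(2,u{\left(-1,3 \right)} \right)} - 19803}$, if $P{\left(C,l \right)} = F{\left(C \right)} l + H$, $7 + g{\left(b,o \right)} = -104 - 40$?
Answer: $\frac{42140}{19813} \approx 2.1269$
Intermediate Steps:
$u{\left(k,N \right)} = N + 2 k$ ($u{\left(k,N \right)} = \left(N + k\right) + k = N + 2 k$)
$g{\left(b,o \right)} = -151$ ($g{\left(b,o \right)} = -7 - 144 = -151$)
$P{\left(C,l \right)} = -12 + C l$ ($P{\left(C,l \right)} = C l - 12 = -12 + C l$)
$\frac{-41989 + g{\left(-138,-162 \right)}}{P{\left(2,u{\left(-1,3 \right)} \right)} - 19803} = \frac{-41989 - 151}{\left(-12 + 2 \left(3 + 2 \left(-1\right)\right)\right) - 19803} = - \frac{42140}{\left(-12 + 2 \left(3 - 2\right)\right) - 19803} = - \frac{42140}{\left(-12 + 2 \cdot 1\right) - 19803} = - \frac{42140}{\left(-12 + 2\right) - 19803} = - \frac{42140}{-10 - 19803} = - \frac{42140}{-19813} = \left(-42140\right) \left(- \frac{1}{19813}\right) = \frac{42140}{19813}$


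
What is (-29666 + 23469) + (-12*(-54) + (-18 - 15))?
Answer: -5582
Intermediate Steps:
(-29666 + 23469) + (-12*(-54) + (-18 - 15)) = -6197 + (648 - 33) = -6197 + 615 = -5582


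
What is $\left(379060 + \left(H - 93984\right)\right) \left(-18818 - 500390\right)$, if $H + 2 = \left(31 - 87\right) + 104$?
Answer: $-148037623376$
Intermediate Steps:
$H = 46$ ($H = -2 + \left(\left(31 - 87\right) + 104\right) = -2 + \left(-56 + 104\right) = -2 + 48 = 46$)
$\left(379060 + \left(H - 93984\right)\right) \left(-18818 - 500390\right) = \left(379060 + \left(46 - 93984\right)\right) \left(-18818 - 500390\right) = \left(379060 + \left(46 - 93984\right)\right) \left(-519208\right) = \left(379060 - 93938\right) \left(-519208\right) = 285122 \left(-519208\right) = -148037623376$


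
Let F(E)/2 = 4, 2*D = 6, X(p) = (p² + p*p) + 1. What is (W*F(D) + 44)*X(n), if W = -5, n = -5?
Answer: 204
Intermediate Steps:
X(p) = 1 + 2*p² (X(p) = (p² + p²) + 1 = 2*p² + 1 = 1 + 2*p²)
D = 3 (D = (½)*6 = 3)
F(E) = 8 (F(E) = 2*4 = 8)
(W*F(D) + 44)*X(n) = (-5*8 + 44)*(1 + 2*(-5)²) = (-40 + 44)*(1 + 2*25) = 4*(1 + 50) = 4*51 = 204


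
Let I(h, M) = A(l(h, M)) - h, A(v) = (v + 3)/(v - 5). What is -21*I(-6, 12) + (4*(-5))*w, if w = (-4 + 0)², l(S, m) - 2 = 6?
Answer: -523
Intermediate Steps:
l(S, m) = 8 (l(S, m) = 2 + 6 = 8)
w = 16 (w = (-4)² = 16)
A(v) = (3 + v)/(-5 + v)
I(h, M) = 11/3 - h (I(h, M) = (3 + 8)/(-5 + 8) - h = 11/3 - h)
-21*I(-6, 12) + (4*(-5))*w = -21*(11/3 - 1*(-6)) + (4*(-5))*16 = -21*(11/3 + 6) - 20*16 = -21*29/3 - 320 = -203 - 320 = -523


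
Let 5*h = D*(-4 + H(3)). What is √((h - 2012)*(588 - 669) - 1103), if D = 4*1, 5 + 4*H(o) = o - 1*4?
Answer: √4055635/5 ≈ 402.77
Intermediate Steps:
H(o) = -9/4 + o/4 (H(o) = -5/4 + (o - 1*4)/4 = -5/4 + (o - 4)/4 = -5/4 + (-4 + o)/4 = -5/4 + (-1 + o/4) = -9/4 + o/4)
D = 4
h = -22/5 (h = (4*(-4 + (-9/4 + (¼)*3)))/5 = (4*(-4 + (-9/4 + ¾)))/5 = (4*(-4 - 3/2))/5 = (4*(-11/2))/5 = (⅕)*(-22) = -22/5 ≈ -4.4000)
√((h - 2012)*(588 - 669) - 1103) = √((-22/5 - 2012)*(588 - 669) - 1103) = √(-10082/5*(-81) - 1103) = √(816642/5 - 1103) = √(811127/5) = √4055635/5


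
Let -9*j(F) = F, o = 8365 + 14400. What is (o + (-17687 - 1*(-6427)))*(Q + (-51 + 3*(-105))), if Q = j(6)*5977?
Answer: -50054420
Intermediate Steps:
o = 22765
j(F) = -F/9
Q = -11954/3 (Q = -⅑*6*5977 = -⅔*5977 = -11954/3 ≈ -3984.7)
(o + (-17687 - 1*(-6427)))*(Q + (-51 + 3*(-105))) = (22765 + (-17687 - 1*(-6427)))*(-11954/3 + (-51 + 3*(-105))) = (22765 + (-17687 + 6427))*(-11954/3 + (-51 - 315)) = (22765 - 11260)*(-11954/3 - 366) = 11505*(-13052/3) = -50054420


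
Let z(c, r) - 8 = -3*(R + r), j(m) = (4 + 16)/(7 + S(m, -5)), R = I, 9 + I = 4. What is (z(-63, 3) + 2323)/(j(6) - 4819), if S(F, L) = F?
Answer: -30381/62627 ≈ -0.48511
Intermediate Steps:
I = -5 (I = -9 + 4 = -5)
R = -5
j(m) = 20/(7 + m) (j(m) = (4 + 16)/(7 + m) = 20/(7 + m))
z(c, r) = 23 - 3*r (z(c, r) = 8 - 3*(-5 + r) = 8 + (15 - 3*r) = 23 - 3*r)
(z(-63, 3) + 2323)/(j(6) - 4819) = ((23 - 3*3) + 2323)/(20/(7 + 6) - 4819) = ((23 - 9) + 2323)/(20/13 - 4819) = (14 + 2323)/(20*(1/13) - 4819) = 2337/(20/13 - 4819) = 2337/(-62627/13) = 2337*(-13/62627) = -30381/62627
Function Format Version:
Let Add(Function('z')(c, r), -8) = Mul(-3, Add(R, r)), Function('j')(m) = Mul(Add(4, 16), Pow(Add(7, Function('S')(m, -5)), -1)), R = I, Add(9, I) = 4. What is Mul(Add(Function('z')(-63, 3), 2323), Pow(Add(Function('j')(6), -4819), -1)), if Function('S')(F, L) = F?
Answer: Rational(-30381, 62627) ≈ -0.48511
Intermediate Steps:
I = -5 (I = Add(-9, 4) = -5)
R = -5
Function('j')(m) = Mul(20, Pow(Add(7, m), -1)) (Function('j')(m) = Mul(Add(4, 16), Pow(Add(7, m), -1)) = Mul(20, Pow(Add(7, m), -1)))
Function('z')(c, r) = Add(23, Mul(-3, r)) (Function('z')(c, r) = Add(8, Mul(-3, Add(-5, r))) = Add(8, Add(15, Mul(-3, r))) = Add(23, Mul(-3, r)))
Mul(Add(Function('z')(-63, 3), 2323), Pow(Add(Function('j')(6), -4819), -1)) = Mul(Add(Add(23, Mul(-3, 3)), 2323), Pow(Add(Mul(20, Pow(Add(7, 6), -1)), -4819), -1)) = Mul(Add(Add(23, -9), 2323), Pow(Add(Mul(20, Pow(13, -1)), -4819), -1)) = Mul(Add(14, 2323), Pow(Add(Mul(20, Rational(1, 13)), -4819), -1)) = Mul(2337, Pow(Add(Rational(20, 13), -4819), -1)) = Mul(2337, Pow(Rational(-62627, 13), -1)) = Mul(2337, Rational(-13, 62627)) = Rational(-30381, 62627)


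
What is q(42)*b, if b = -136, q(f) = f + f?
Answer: -11424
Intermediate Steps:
q(f) = 2*f
q(42)*b = (2*42)*(-136) = 84*(-136) = -11424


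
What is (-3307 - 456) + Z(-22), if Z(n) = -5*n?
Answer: -3653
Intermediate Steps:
(-3307 - 456) + Z(-22) = (-3307 - 456) - 5*(-22) = -3763 + 110 = -3653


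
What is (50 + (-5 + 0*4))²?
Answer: 2025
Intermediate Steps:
(50 + (-5 + 0*4))² = (50 + (-5 + 0))² = (50 - 5)² = 45² = 2025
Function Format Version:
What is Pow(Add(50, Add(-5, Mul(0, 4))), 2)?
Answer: 2025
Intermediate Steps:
Pow(Add(50, Add(-5, Mul(0, 4))), 2) = Pow(Add(50, Add(-5, 0)), 2) = Pow(Add(50, -5), 2) = Pow(45, 2) = 2025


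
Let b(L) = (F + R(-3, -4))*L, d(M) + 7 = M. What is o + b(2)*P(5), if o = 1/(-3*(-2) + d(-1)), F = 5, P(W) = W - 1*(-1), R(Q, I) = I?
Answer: 23/2 ≈ 11.500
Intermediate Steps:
d(M) = -7 + M
P(W) = 1 + W (P(W) = W + 1 = 1 + W)
o = -1/2 (o = 1/(-3*(-2) + (-7 - 1)) = 1/(6 - 8) = 1/(-2) = -1/2 ≈ -0.50000)
b(L) = L (b(L) = (5 - 4)*L = 1*L = L)
o + b(2)*P(5) = -1/2 + 2*(1 + 5) = -1/2 + 2*6 = -1/2 + 12 = 23/2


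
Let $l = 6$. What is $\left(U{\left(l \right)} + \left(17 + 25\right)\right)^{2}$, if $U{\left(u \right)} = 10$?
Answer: $2704$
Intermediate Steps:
$\left(U{\left(l \right)} + \left(17 + 25\right)\right)^{2} = \left(10 + \left(17 + 25\right)\right)^{2} = \left(10 + 42\right)^{2} = 52^{2} = 2704$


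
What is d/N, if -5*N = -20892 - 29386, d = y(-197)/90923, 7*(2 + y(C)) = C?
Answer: -1055/31999986158 ≈ -3.2969e-8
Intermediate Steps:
y(C) = -2 + C/7
d = -211/636461 (d = (-2 + (⅐)*(-197))/90923 = (-2 - 197/7)*(1/90923) = -211/7*1/90923 = -211/636461 ≈ -0.00033152)
N = 50278/5 (N = -(-20892 - 29386)/5 = -⅕*(-50278) = 50278/5 ≈ 10056.)
d/N = -211/(636461*50278/5) = -211/636461*5/50278 = -1055/31999986158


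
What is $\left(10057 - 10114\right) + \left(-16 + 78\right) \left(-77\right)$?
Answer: $-4831$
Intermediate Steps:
$\left(10057 - 10114\right) + \left(-16 + 78\right) \left(-77\right) = -57 + 62 \left(-77\right) = -57 - 4774 = -4831$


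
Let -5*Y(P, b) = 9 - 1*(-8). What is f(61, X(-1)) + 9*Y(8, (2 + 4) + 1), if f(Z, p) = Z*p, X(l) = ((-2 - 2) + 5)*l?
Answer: -458/5 ≈ -91.600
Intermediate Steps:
Y(P, b) = -17/5 (Y(P, b) = -(9 - 1*(-8))/5 = -(9 + 8)/5 = -1/5*17 = -17/5)
X(l) = l (X(l) = (-4 + 5)*l = 1*l = l)
f(61, X(-1)) + 9*Y(8, (2 + 4) + 1) = 61*(-1) + 9*(-17/5) = -61 - 153/5 = -458/5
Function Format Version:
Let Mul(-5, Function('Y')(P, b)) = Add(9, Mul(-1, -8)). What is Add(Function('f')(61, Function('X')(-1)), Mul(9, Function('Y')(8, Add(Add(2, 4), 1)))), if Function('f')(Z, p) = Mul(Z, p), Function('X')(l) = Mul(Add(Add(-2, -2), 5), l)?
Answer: Rational(-458, 5) ≈ -91.600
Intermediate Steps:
Function('Y')(P, b) = Rational(-17, 5) (Function('Y')(P, b) = Mul(Rational(-1, 5), Add(9, Mul(-1, -8))) = Mul(Rational(-1, 5), Add(9, 8)) = Mul(Rational(-1, 5), 17) = Rational(-17, 5))
Function('X')(l) = l (Function('X')(l) = Mul(Add(-4, 5), l) = Mul(1, l) = l)
Add(Function('f')(61, Function('X')(-1)), Mul(9, Function('Y')(8, Add(Add(2, 4), 1)))) = Add(Mul(61, -1), Mul(9, Rational(-17, 5))) = Add(-61, Rational(-153, 5)) = Rational(-458, 5)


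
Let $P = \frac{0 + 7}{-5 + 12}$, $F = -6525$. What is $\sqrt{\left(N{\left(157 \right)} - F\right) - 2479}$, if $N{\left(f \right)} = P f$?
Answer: $3 \sqrt{467} \approx 64.831$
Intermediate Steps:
$P = 1$ ($P = \frac{7}{7} = 7 \cdot \frac{1}{7} = 1$)
$N{\left(f \right)} = f$ ($N{\left(f \right)} = 1 f = f$)
$\sqrt{\left(N{\left(157 \right)} - F\right) - 2479} = \sqrt{\left(157 - -6525\right) - 2479} = \sqrt{\left(157 + 6525\right) - 2479} = \sqrt{6682 - 2479} = \sqrt{4203} = 3 \sqrt{467}$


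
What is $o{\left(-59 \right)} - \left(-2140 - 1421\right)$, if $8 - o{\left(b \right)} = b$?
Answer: $3628$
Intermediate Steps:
$o{\left(b \right)} = 8 - b$
$o{\left(-59 \right)} - \left(-2140 - 1421\right) = \left(8 - -59\right) - \left(-2140 - 1421\right) = \left(8 + 59\right) - \left(-2140 - 1421\right) = 67 - -3561 = 67 + 3561 = 3628$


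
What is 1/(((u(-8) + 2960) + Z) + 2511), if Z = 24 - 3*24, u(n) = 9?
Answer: 1/5432 ≈ 0.00018409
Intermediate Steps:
Z = -48 (Z = 24 - 72 = -48)
1/(((u(-8) + 2960) + Z) + 2511) = 1/(((9 + 2960) - 48) + 2511) = 1/((2969 - 48) + 2511) = 1/(2921 + 2511) = 1/5432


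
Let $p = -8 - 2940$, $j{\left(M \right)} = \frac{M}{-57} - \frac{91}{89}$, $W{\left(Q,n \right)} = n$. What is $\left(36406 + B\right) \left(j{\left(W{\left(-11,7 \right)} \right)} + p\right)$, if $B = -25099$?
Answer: $- \frac{56388061766}{1691} \approx -3.3346 \cdot 10^{7}$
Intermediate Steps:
$j{\left(M \right)} = - \frac{91}{89} - \frac{M}{57}$ ($j{\left(M \right)} = M \left(- \frac{1}{57}\right) - \frac{91}{89} = - \frac{M}{57} - \frac{91}{89} = - \frac{91}{89} - \frac{M}{57}$)
$p = -2948$ ($p = -8 - 2940 = -2948$)
$\left(36406 + B\right) \left(j{\left(W{\left(-11,7 \right)} \right)} + p\right) = \left(36406 - 25099\right) \left(\left(- \frac{91}{89} - \frac{7}{57}\right) - 2948\right) = 11307 \left(\left(- \frac{91}{89} - \frac{7}{57}\right) - 2948\right) = 11307 \left(- \frac{5810}{5073} - 2948\right) = 11307 \left(- \frac{14961014}{5073}\right) = - \frac{56388061766}{1691}$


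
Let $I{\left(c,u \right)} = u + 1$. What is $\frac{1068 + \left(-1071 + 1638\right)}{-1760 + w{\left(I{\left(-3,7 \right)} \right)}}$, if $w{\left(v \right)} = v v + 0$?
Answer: $- \frac{1635}{1696} \approx -0.96403$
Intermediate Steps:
$I{\left(c,u \right)} = 1 + u$
$w{\left(v \right)} = v^{2}$ ($w{\left(v \right)} = v^{2} + 0 = v^{2}$)
$\frac{1068 + \left(-1071 + 1638\right)}{-1760 + w{\left(I{\left(-3,7 \right)} \right)}} = \frac{1068 + \left(-1071 + 1638\right)}{-1760 + \left(1 + 7\right)^{2}} = \frac{1068 + 567}{-1760 + 8^{2}} = \frac{1635}{-1760 + 64} = \frac{1635}{-1696} = 1635 \left(- \frac{1}{1696}\right) = - \frac{1635}{1696}$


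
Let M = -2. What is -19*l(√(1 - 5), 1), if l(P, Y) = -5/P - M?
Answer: -38 - 95*I/2 ≈ -38.0 - 47.5*I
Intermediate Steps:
l(P, Y) = 2 - 5/P (l(P, Y) = -5/P - 1*(-2) = -5/P + 2 = 2 - 5/P)
-19*l(√(1 - 5), 1) = -19*(2 - 5/√(1 - 5)) = -19*(2 - 5*(-I/2)) = -19*(2 - (-5)*I/2) = -19*(2 + 5*I/2) = -38 - 95*I/2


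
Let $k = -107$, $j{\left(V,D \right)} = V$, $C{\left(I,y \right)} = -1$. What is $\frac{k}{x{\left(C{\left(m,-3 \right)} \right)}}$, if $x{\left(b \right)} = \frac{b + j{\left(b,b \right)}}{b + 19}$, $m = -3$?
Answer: $963$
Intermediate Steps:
$x{\left(b \right)} = \frac{2 b}{19 + b}$ ($x{\left(b \right)} = \frac{b + b}{b + 19} = \frac{2 b}{19 + b}$)
$\frac{k}{x{\left(C{\left(m,-3 \right)} \right)}} = - \frac{107}{2 \left(-1\right) \frac{1}{19 - 1}} = - \frac{107}{2 \left(-1\right) \frac{1}{18}} = - \frac{107}{- \frac{1}{9}} = \left(-107\right) \left(-9\right) = 963$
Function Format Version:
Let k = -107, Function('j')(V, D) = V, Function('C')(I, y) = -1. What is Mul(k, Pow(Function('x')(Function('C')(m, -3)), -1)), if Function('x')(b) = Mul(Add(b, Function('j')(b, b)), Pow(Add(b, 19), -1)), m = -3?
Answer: 963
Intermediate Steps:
Function('x')(b) = Mul(2, b, Pow(Add(19, b), -1)) (Function('x')(b) = Mul(Add(b, b), Pow(Add(b, 19), -1)) = Mul(Mul(2, b), Pow(Add(19, b), -1)) = Mul(2, b, Pow(Add(19, b), -1)))
Mul(k, Pow(Function('x')(Function('C')(m, -3)), -1)) = Mul(-107, Pow(Mul(2, -1, Pow(Add(19, -1), -1)), -1)) = Mul(-107, Pow(Mul(2, -1, Pow(18, -1)), -1)) = Mul(-107, Pow(Mul(2, -1, Rational(1, 18)), -1)) = Mul(-107, Pow(Rational(-1, 9), -1)) = Mul(-107, -9) = 963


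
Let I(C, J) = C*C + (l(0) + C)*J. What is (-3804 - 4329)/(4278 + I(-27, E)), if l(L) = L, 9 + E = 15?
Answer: -2711/1615 ≈ -1.6786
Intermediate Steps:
E = 6 (E = -9 + 15 = 6)
I(C, J) = C**2 + C*J (I(C, J) = C*C + (0 + C)*J = C**2 + C*J)
(-3804 - 4329)/(4278 + I(-27, E)) = (-3804 - 4329)/(4278 - 27*(-27 + 6)) = -8133/(4278 - 27*(-21)) = -8133/(4278 + 567) = -8133/4845 = -8133*1/4845 = -2711/1615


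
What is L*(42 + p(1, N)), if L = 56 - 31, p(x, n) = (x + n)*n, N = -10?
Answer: 3300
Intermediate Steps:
p(x, n) = n*(n + x) (p(x, n) = (n + x)*n = n*(n + x))
L = 25
L*(42 + p(1, N)) = 25*(42 - 10*(-10 + 1)) = 25*(42 - 10*(-9)) = 25*(42 + 90) = 25*132 = 3300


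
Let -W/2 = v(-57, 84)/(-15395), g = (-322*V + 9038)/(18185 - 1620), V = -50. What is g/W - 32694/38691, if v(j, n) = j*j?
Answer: 42423098069/15424721721 ≈ 2.7503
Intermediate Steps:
v(j, n) = j²
g = 25138/16565 (g = (-322*(-50) + 9038)/(18185 - 1620) = (16100 + 9038)/16565 = 25138*(1/16565) = 25138/16565 ≈ 1.5175)
W = 6498/15395 (W = -2*(-57)²/(-15395) = -6498*(-1)/15395 = -2*(-3249/15395) = 6498/15395 ≈ 0.42209)
g/W - 32694/38691 = 25138/(16565*(6498/15395)) - 32694/38691 = (25138/16565)*(15395/6498) - 32694*1/38691 = 38699951/10763937 - 10898/12897 = 42423098069/15424721721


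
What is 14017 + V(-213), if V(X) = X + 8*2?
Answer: 13820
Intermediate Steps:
V(X) = 16 + X (V(X) = X + 16 = 16 + X)
14017 + V(-213) = 14017 + (16 - 213) = 14017 - 197 = 13820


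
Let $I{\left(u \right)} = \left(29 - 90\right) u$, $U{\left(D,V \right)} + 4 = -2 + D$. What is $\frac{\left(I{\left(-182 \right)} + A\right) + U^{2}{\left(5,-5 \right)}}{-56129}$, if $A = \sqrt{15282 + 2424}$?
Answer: $- \frac{11103}{56129} - \frac{\sqrt{17706}}{56129} \approx -0.20018$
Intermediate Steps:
$U{\left(D,V \right)} = -6 + D$ ($U{\left(D,V \right)} = -4 + \left(-2 + D\right) = -6 + D$)
$I{\left(u \right)} = - 61 u$ ($I{\left(u \right)} = \left(29 - 90\right) u = - 61 u$)
$A = \sqrt{17706} \approx 133.06$
$\frac{\left(I{\left(-182 \right)} + A\right) + U^{2}{\left(5,-5 \right)}}{-56129} = \frac{\left(\left(-61\right) \left(-182\right) + \sqrt{17706}\right) + \left(-6 + 5\right)^{2}}{-56129} = \left(\left(11102 + \sqrt{17706}\right) + \left(-1\right)^{2}\right) \left(- \frac{1}{56129}\right) = \left(\left(11102 + \sqrt{17706}\right) + 1\right) \left(- \frac{1}{56129}\right) = \left(11103 + \sqrt{17706}\right) \left(- \frac{1}{56129}\right) = - \frac{11103}{56129} - \frac{\sqrt{17706}}{56129}$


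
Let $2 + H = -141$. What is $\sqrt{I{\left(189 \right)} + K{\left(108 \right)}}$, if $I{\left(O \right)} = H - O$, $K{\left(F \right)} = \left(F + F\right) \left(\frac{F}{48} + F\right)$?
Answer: $\sqrt{23482} \approx 153.24$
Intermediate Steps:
$H = -143$ ($H = -2 - 141 = -143$)
$K{\left(F \right)} = \frac{49 F^{2}}{24}$ ($K{\left(F \right)} = 2 F \left(F \frac{1}{48} + F\right) = 2 F \left(\frac{F}{48} + F\right) = 2 F \frac{49 F}{48} = \frac{49 F^{2}}{24}$)
$I{\left(O \right)} = -143 - O$
$\sqrt{I{\left(189 \right)} + K{\left(108 \right)}} = \sqrt{\left(-143 - 189\right) + \frac{49 \cdot 108^{2}}{24}} = \sqrt{\left(-143 - 189\right) + \frac{49}{24} \cdot 11664} = \sqrt{-332 + 23814} = \sqrt{23482}$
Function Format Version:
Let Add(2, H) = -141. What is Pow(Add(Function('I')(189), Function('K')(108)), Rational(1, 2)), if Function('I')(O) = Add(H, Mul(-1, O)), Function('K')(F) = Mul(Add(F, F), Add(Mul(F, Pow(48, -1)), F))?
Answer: Pow(23482, Rational(1, 2)) ≈ 153.24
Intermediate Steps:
H = -143 (H = Add(-2, -141) = -143)
Function('K')(F) = Mul(Rational(49, 24), Pow(F, 2)) (Function('K')(F) = Mul(Mul(2, F), Add(Mul(F, Rational(1, 48)), F)) = Mul(Mul(2, F), Add(Mul(Rational(1, 48), F), F)) = Mul(Mul(2, F), Mul(Rational(49, 48), F)) = Mul(Rational(49, 24), Pow(F, 2)))
Function('I')(O) = Add(-143, Mul(-1, O))
Pow(Add(Function('I')(189), Function('K')(108)), Rational(1, 2)) = Pow(Add(Add(-143, Mul(-1, 189)), Mul(Rational(49, 24), Pow(108, 2))), Rational(1, 2)) = Pow(Add(Add(-143, -189), Mul(Rational(49, 24), 11664)), Rational(1, 2)) = Pow(Add(-332, 23814), Rational(1, 2)) = Pow(23482, Rational(1, 2))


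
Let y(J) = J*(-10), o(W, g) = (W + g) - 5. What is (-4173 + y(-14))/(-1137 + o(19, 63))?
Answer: 4033/1060 ≈ 3.8047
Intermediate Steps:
o(W, g) = -5 + W + g
y(J) = -10*J
(-4173 + y(-14))/(-1137 + o(19, 63)) = (-4173 - 10*(-14))/(-1137 + (-5 + 19 + 63)) = (-4173 + 140)/(-1137 + 77) = -4033/(-1060) = -4033*(-1/1060) = 4033/1060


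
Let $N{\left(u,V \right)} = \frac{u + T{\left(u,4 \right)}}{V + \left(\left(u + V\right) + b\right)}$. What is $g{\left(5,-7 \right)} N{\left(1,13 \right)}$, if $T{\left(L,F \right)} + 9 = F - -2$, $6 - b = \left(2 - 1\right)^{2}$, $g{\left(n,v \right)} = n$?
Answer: $- \frac{5}{16} \approx -0.3125$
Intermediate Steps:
$b = 5$ ($b = 6 - \left(2 - 1\right)^{2} = 6 - 1^{2} = 6 - 1 = 5$)
$T{\left(L,F \right)} = -7 + F$ ($T{\left(L,F \right)} = -9 + \left(F - -2\right) = -9 + \left(F + 2\right) = -9 + \left(2 + F\right) = -7 + F$)
$N{\left(u,V \right)} = \frac{-3 + u}{5 + u + 2 V}$ ($N{\left(u,V \right)} = \frac{u + \left(-7 + 4\right)}{V + \left(\left(u + V\right) + 5\right)} = \frac{u - 3}{V + \left(\left(V + u\right) + 5\right)} = \frac{-3 + u}{V + \left(5 + V + u\right)} = \frac{-3 + u}{5 + u + 2 V}$)
$g{\left(5,-7 \right)} N{\left(1,13 \right)} = 5 \frac{-3 + 1}{5 + 1 + 2 \cdot 13} = 5 \frac{1}{5 + 1 + 26} \left(-2\right) = 5 \cdot \frac{1}{32} \left(-2\right) = 5 \left(- \frac{1}{16}\right) = - \frac{5}{16}$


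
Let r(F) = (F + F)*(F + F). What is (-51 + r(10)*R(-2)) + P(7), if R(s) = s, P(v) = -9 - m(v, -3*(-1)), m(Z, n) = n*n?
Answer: -869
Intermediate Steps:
m(Z, n) = n²
P(v) = -18 (P(v) = -9 - (-3*(-1))² = -9 - 1*3² = -9 - 1*9 = -9 - 9 = -18)
r(F) = 4*F² (r(F) = (2*F)*(2*F) = 4*F²)
(-51 + r(10)*R(-2)) + P(7) = (-51 + (4*10²)*(-2)) - 18 = (-51 + (4*100)*(-2)) - 18 = (-51 + 400*(-2)) - 18 = (-51 - 800) - 18 = -851 - 18 = -869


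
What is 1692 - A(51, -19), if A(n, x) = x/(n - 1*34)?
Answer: 28783/17 ≈ 1693.1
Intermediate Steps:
A(n, x) = x/(-34 + n) (A(n, x) = x/(n - 34) = x/(-34 + n))
1692 - A(51, -19) = 1692 - (-19)/(-34 + 51) = 1692 - (-19)/17 = 1692 - 1*(-19/17) = 1692 + 19/17 = 28783/17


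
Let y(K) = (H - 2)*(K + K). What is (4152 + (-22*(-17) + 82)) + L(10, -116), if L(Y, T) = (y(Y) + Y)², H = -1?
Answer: 7108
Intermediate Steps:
y(K) = -6*K (y(K) = (-1 - 2)*(K + K) = -6*K)
L(Y, T) = 25*Y² (L(Y, T) = (-6*Y + Y)² = (-5*Y)² = 25*Y²)
(4152 + (-22*(-17) + 82)) + L(10, -116) = (4152 + (-22*(-17) + 82)) + 25*10² = (4152 + (374 + 82)) + 25*100 = (4152 + 456) + 2500 = 4608 + 2500 = 7108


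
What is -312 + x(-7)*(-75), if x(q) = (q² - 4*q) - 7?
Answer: -5562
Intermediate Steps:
x(q) = -7 + q² - 4*q
-312 + x(-7)*(-75) = -312 + (-7 + (-7)² - 4*(-7))*(-75) = -312 + (-7 + 49 + 28)*(-75) = -312 + 70*(-75) = -312 - 5250 = -5562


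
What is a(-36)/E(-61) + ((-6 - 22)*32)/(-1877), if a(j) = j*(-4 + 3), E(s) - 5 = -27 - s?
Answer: 34172/24401 ≈ 1.4004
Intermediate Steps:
E(s) = -22 - s (E(s) = 5 + (-27 - s) = -22 - s)
a(j) = -j (a(j) = j*(-1) = -j)
a(-36)/E(-61) + ((-6 - 22)*32)/(-1877) = (-1*(-36))/(-22 - 1*(-61)) + ((-6 - 22)*32)/(-1877) = 36/(-22 + 61) - 28*32*(-1/1877) = 36/39 - 896*(-1/1877) = 36*(1/39) + 896/1877 = 12/13 + 896/1877 = 34172/24401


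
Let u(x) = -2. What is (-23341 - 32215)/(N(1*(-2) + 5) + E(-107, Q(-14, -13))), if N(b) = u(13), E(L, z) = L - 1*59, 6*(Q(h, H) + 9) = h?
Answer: 13889/42 ≈ 330.69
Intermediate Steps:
Q(h, H) = -9 + h/6
E(L, z) = -59 + L (E(L, z) = L - 59 = -59 + L)
N(b) = -2
(-23341 - 32215)/(N(1*(-2) + 5) + E(-107, Q(-14, -13))) = (-23341 - 32215)/(-2 + (-59 - 107)) = -55556/(-2 - 166) = -55556/(-168) = -55556*(-1/168) = 13889/42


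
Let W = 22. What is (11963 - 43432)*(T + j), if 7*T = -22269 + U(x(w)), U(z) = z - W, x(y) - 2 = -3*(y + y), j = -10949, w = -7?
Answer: 3111969410/7 ≈ 4.4457e+8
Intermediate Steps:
x(y) = 2 - 6*y (x(y) = 2 - 3*(y + y) = 2 - 6*y)
U(z) = -22 + z (U(z) = z - 1*22 = z - 22 = -22 + z)
T = -22247/7 (T = (-22269 + (-22 + (2 - 6*(-7))))/7 = (-22269 + (-22 + (2 + 42)))/7 = (-22269 + (-22 + 44))/7 = (-22269 + 22)/7 = (1/7)*(-22247) = -22247/7 ≈ -3178.1)
(11963 - 43432)*(T + j) = (11963 - 43432)*(-22247/7 - 10949) = -31469*(-98890/7) = 3111969410/7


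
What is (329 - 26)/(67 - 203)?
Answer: -303/136 ≈ -2.2279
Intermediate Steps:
(329 - 26)/(67 - 203) = 303/(-136) = 303*(-1/136) = -303/136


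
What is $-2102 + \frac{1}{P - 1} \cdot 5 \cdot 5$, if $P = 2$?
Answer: $-2077$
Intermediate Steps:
$-2102 + \frac{1}{P - 1} \cdot 5 \cdot 5 = -2102 + \frac{1}{2 - 1} \cdot 5 \cdot 5 = -2102 + 1^{-1} \cdot 5 \cdot 5 = -2102 + 1 \cdot 5 \cdot 5 = -2102 + 5 \cdot 5 = -2102 + 25 = -2077$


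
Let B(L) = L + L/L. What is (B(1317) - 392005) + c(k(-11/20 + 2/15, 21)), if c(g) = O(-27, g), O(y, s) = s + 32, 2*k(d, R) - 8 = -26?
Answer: -390664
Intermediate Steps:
k(d, R) = -9 (k(d, R) = 4 + (½)*(-26) = 4 - 13 = -9)
O(y, s) = 32 + s
B(L) = 1 + L (B(L) = L + 1 = 1 + L)
c(g) = 32 + g
(B(1317) - 392005) + c(k(-11/20 + 2/15, 21)) = ((1 + 1317) - 392005) + (32 - 9) = (1318 - 392005) + 23 = -390687 + 23 = -390664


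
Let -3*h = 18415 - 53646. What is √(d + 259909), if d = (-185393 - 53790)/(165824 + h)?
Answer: √139422761583346/23161 ≈ 509.81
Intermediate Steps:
h = 35231/3 (h = -(18415 - 53646)/3 = -⅓*(-35231) = 35231/3 ≈ 11744.)
d = -717549/532703 (d = (-185393 - 53790)/(165824 + 35231/3) = -239183/532703/3 = -239183*3/532703 = -717549/532703 ≈ -1.3470)
√(d + 259909) = √(-717549/532703 + 259909) = √(138453586478/532703) = √139422761583346/23161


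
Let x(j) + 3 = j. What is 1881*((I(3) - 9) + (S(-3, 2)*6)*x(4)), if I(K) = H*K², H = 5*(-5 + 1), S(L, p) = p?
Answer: -332937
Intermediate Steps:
x(j) = -3 + j
H = -20 (H = 5*(-4) = -20)
I(K) = -20*K²
1881*((I(3) - 9) + (S(-3, 2)*6)*x(4)) = 1881*((-20*3² - 9) + (2*6)*(-3 + 4)) = 1881*((-20*9 - 9) + 12*1) = 1881*((-180 - 9) + 12) = 1881*(-189 + 12) = 1881*(-177) = -332937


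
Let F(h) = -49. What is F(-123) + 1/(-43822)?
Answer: -2147279/43822 ≈ -49.000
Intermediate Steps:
F(-123) + 1/(-43822) = -49 + 1/(-43822) = -49 - 1/43822 = -2147279/43822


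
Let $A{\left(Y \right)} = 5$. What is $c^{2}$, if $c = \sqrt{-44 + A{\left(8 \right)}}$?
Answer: $-39$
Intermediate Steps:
$c = i \sqrt{39}$ ($c = \sqrt{-44 + 5} = \sqrt{-39} = i \sqrt{39} \approx 6.245 i$)
$c^{2} = \left(i \sqrt{39}\right)^{2} = -39$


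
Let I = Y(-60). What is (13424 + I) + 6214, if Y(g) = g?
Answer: 19578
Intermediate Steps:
I = -60
(13424 + I) + 6214 = (13424 - 60) + 6214 = 13364 + 6214 = 19578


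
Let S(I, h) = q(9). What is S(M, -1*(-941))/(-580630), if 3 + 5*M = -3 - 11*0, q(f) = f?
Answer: -9/580630 ≈ -1.5500e-5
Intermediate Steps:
M = -6/5 (M = -⅗ + (-3 - 11*0)/5 = -⅗ + (-3 + 0)/5 = -⅗ + (⅕)*(-3) = -⅗ - ⅗ = -6/5 ≈ -1.2000)
S(I, h) = 9
S(M, -1*(-941))/(-580630) = 9/(-580630) = 9*(-1/580630) = -9/580630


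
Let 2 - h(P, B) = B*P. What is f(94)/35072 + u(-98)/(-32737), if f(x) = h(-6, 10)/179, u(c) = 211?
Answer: -661302337/102759609728 ≈ -0.0064354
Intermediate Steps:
h(P, B) = 2 - B*P
f(x) = 62/179 (f(x) = (2 - 1*10*(-6))/179 = (2 + 60)*(1/179) = 62*(1/179) = 62/179)
f(94)/35072 + u(-98)/(-32737) = (62/179)/35072 + 211/(-32737) = (62/179)*(1/35072) + 211*(-1/32737) = 31/3138944 - 211/32737 = -661302337/102759609728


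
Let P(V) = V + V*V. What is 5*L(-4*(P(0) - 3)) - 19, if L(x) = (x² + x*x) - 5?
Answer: 1396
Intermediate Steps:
P(V) = V + V²
L(x) = -5 + 2*x² (L(x) = (x² + x²) - 5 = 2*x² - 5 = -5 + 2*x²)
5*L(-4*(P(0) - 3)) - 19 = 5*(-5 + 2*(-4*(0*(1 + 0) - 3))²) - 19 = 5*(-5 + 2*(-4*(0*1 - 3))²) - 19 = 5*(-5 + 2*(-4*(0 - 3))²) - 19 = 5*(-5 + 2*(-4*(-3))²) - 19 = 5*(-5 + 2*12²) - 19 = 5*(-5 + 2*144) - 19 = 5*(-5 + 288) - 19 = 5*283 - 19 = 1415 - 19 = 1396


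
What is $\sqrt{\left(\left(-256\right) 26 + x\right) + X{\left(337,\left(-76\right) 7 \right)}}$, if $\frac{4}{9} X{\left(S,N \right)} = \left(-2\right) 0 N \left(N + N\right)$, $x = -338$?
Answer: $i \sqrt{6994} \approx 83.63 i$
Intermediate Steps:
$X{\left(S,N \right)} = 0$ ($X{\left(S,N \right)} = \frac{9 \left(-2\right) 0 N \left(N + N\right)}{4} = \frac{9 \cdot 0 N 2 N}{4} = \frac{9 \cdot 0 \cdot 2 N^{2}}{4} = \frac{9}{4} \cdot 0 = 0$)
$\sqrt{\left(\left(-256\right) 26 + x\right) + X{\left(337,\left(-76\right) 7 \right)}} = \sqrt{\left(\left(-256\right) 26 - 338\right) + 0} = \sqrt{\left(-6656 - 338\right) + 0} = \sqrt{-6994 + 0} = \sqrt{-6994} = i \sqrt{6994}$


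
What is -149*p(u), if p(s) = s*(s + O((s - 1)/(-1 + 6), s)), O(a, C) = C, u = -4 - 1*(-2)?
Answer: -1192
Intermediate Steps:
u = -2 (u = -4 + 2 = -2)
p(s) = 2*s² (p(s) = s*(s + s) = s*(2*s) = 2*s²)
-149*p(u) = -298*(-2)² = -298*4 = -149*8 = -1192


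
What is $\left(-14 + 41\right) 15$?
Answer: $405$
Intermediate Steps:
$\left(-14 + 41\right) 15 = 27 \cdot 15 = 405$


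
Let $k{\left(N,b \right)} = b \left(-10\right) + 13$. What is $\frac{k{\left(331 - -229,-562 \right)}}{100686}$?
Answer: $\frac{5633}{100686} \approx 0.055946$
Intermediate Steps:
$k{\left(N,b \right)} = 13 - 10 b$ ($k{\left(N,b \right)} = - 10 b + 13 = 13 - 10 b$)
$\frac{k{\left(331 - -229,-562 \right)}}{100686} = \frac{13 - -5620}{100686} = \left(13 + 5620\right) \frac{1}{100686} = 5633 \cdot \frac{1}{100686} = \frac{5633}{100686}$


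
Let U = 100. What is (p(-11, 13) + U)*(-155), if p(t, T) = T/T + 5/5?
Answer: -15810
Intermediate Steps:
p(t, T) = 2 (p(t, T) = 1 + 5*(1/5) = 1 + 1 = 2)
(p(-11, 13) + U)*(-155) = (2 + 100)*(-155) = 102*(-155) = -15810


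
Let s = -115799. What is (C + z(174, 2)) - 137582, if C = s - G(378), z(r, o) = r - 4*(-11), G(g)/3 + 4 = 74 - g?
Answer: -252239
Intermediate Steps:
G(g) = 210 - 3*g (G(g) = -12 + 3*(74 - g) = -12 + (222 - 3*g) = 210 - 3*g)
z(r, o) = 44 + r (z(r, o) = r + 44 = 44 + r)
C = -114875 (C = -115799 - (210 - 3*378) = -115799 - (210 - 1134) = -115799 - 1*(-924) = -115799 + 924 = -114875)
(C + z(174, 2)) - 137582 = (-114875 + (44 + 174)) - 137582 = (-114875 + 218) - 137582 = -114657 - 137582 = -252239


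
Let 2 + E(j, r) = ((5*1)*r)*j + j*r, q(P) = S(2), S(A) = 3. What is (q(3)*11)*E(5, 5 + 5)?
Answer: 9834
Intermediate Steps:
q(P) = 3
E(j, r) = -2 + 6*j*r (E(j, r) = -2 + (((5*1)*r)*j + j*r) = -2 + ((5*r)*j + j*r) = -2 + (5*j*r + j*r) = -2 + 6*j*r)
(q(3)*11)*E(5, 5 + 5) = (3*11)*(-2 + 6*5*(5 + 5)) = 33*(-2 + 6*5*10) = 33*(-2 + 300) = 33*298 = 9834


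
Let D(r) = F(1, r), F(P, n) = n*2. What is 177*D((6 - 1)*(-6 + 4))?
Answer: -3540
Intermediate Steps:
F(P, n) = 2*n
D(r) = 2*r
177*D((6 - 1)*(-6 + 4)) = 177*(2*((6 - 1)*(-6 + 4))) = 177*(2*(5*(-2))) = 177*(2*(-10)) = 177*(-20) = -3540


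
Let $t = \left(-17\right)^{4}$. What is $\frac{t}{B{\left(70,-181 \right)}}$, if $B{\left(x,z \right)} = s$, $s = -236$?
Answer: $- \frac{83521}{236} \approx -353.9$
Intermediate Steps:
$B{\left(x,z \right)} = -236$
$t = 83521$
$\frac{t}{B{\left(70,-181 \right)}} = \frac{83521}{-236} = 83521 \left(- \frac{1}{236}\right) = - \frac{83521}{236}$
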